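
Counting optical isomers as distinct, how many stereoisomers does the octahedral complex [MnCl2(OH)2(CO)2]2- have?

6

The six octahedral sites form three mutually perpendicular trans pairs.
There are 5 geometric isomers: Cl trans, OH trans, CO trans; Cl cis, OH cis, CO trans; Cl cis, OH trans, CO cis; Cl cis, OH cis, CO cis (chiral); Cl trans, OH cis, CO cis.
One of these lacks any improper symmetry element and so occurs as an enantiomeric pair, giving 5 + 1 = 6 stereoisomers in total.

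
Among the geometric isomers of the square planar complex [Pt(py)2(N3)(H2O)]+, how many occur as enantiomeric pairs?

A square has two trans pairs of vertices; adjacent vertices are cis.
Working through the distinct placements yields 2 geometric isomers: py cis; py trans.
Each arrangement has an internal mirror plane or centre of symmetry, so none is chiral.

0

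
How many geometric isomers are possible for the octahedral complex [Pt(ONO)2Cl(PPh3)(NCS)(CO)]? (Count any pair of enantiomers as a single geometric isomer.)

In an octahedral complex each vertex has one trans partner and four cis neighbours.
Placing the ligands in turn and identifying arrangements related by rotation or reflection leaves 9 distinct geometric isomers.

9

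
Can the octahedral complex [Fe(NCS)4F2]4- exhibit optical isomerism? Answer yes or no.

The six octahedral sites form three mutually perpendicular trans pairs.
Working through the distinct placements yields 2 geometric isomers: F trans; F cis.
Each arrangement has an internal mirror plane or centre of symmetry, so none is chiral.

no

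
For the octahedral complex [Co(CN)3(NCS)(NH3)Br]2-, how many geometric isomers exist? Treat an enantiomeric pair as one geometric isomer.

The distinct arrangements are (4 in all): CN mer (3 arrangements); CN fac (chiral).

4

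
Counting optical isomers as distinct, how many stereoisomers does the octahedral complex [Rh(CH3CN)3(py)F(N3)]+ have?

5

There are 4 geometric isomers: CH3CN mer (3 arrangements); CH3CN fac (chiral).
One of these lacks any improper symmetry element and so occurs as an enantiomeric pair, giving 4 + 1 = 5 stereoisomers in total.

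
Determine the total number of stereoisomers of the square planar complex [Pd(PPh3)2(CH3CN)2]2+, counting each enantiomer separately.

2

A square has two trans pairs of vertices; adjacent vertices are cis.
The distinct arrangements are (2 in all): PPh3 cis; PPh3 trans.
Each arrangement has an internal mirror plane or centre of symmetry, so none is chiral.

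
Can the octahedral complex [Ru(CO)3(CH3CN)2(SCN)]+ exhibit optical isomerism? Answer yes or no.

no

The six octahedral sites form three mutually perpendicular trans pairs.
Working through the distinct placements yields 3 geometric isomers: CO mer, CH3CN trans; CO fac, CH3CN cis; CO mer, CH3CN cis.
Each arrangement has an internal mirror plane or centre of symmetry, so none is chiral.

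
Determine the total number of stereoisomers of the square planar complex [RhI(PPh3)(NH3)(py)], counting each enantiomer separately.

Systematic placement gives 3 geometric isomers: (I/PPh3 trans, NH3/py trans); (I/py trans, NH3/PPh3 trans); (I/NH3 trans, PPh3/py trans).
Each arrangement has an internal mirror plane or centre of symmetry, so none is chiral.

3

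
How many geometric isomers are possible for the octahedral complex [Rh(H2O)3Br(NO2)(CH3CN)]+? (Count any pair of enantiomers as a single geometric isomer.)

4

There are 4 geometric isomers: H2O mer (3 arrangements); H2O fac (chiral).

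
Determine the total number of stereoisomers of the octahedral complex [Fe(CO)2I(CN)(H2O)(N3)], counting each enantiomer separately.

15

The six octahedral sites form three mutually perpendicular trans pairs.
Systematic enumeration (placing each ligand type in turn and discarding arrangements equivalent by rotation or reflection) gives 9 geometric isomers.
Of these, 6 lack any improper symmetry element and so occur as enantiomeric pairs, giving 9 + 6 = 15 stereoisomers in total.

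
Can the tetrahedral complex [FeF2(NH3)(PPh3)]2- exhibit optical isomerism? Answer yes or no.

Only one geometric arrangement is possible.

no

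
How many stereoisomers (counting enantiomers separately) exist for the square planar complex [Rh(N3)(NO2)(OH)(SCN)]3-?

3

The distinct arrangements are (3 in all): (N3/OH trans, NO2/SCN trans); (N3/SCN trans, NO2/OH trans); (N3/NO2 trans, OH/SCN trans).
Each arrangement has an internal mirror plane or centre of symmetry, so none is chiral.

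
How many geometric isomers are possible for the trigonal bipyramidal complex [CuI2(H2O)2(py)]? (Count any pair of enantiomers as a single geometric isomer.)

5

A trigonal bipyramid has two axial and three equatorial sites, which are chemically inequivalent.
Exhaustive case analysis gives 5 geometric isomers.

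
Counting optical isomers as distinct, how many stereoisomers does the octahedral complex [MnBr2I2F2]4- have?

6

In an octahedral complex each vertex has one trans partner and four cis neighbours.
Working through the distinct placements yields 5 geometric isomers: Br trans, I trans, F trans; Br trans, I cis, F cis; Br cis, I trans, F cis; Br cis, I cis, F cis (chiral); Br cis, I cis, F trans.
One of these lacks any improper symmetry element and so occurs as an enantiomeric pair, giving 5 + 1 = 6 stereoisomers in total.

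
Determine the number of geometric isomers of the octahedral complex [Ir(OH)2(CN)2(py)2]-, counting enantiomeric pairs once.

5

An octahedron has six vertices in three trans pairs; every non-trans pair is cis.
Working through the distinct placements yields 5 geometric isomers: OH trans, CN trans, py trans; OH cis, CN trans, py cis; OH cis, CN cis, py trans; OH cis, CN cis, py cis (chiral); OH trans, CN cis, py cis.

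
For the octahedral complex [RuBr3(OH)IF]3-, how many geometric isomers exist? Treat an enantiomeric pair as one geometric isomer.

4

In an octahedral complex each vertex has one trans partner and four cis neighbours.
Systematic placement gives 4 geometric isomers: Br mer (3 arrangements); Br fac (chiral).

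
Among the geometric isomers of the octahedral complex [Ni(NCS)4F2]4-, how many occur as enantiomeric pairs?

An octahedron has six vertices in three trans pairs; every non-trans pair is cis.
Working through the distinct placements yields 2 geometric isomers: F trans; F cis.
Each arrangement has an internal mirror plane or centre of symmetry, so none is chiral.

0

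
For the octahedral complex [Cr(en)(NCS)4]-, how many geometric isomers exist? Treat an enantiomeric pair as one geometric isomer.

1

The six octahedral sites form three mutually perpendicular trans pairs.
Each en is bidentate and must span two cis positions.
Only one geometric arrangement is possible.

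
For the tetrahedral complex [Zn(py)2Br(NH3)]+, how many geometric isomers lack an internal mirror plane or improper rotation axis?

0

All four vertices of a tetrahedron are equivalent and mutually adjacent, so cis/trans isomerism cannot arise.
Only one geometric arrangement is possible.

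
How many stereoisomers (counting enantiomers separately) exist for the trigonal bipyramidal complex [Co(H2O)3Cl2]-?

Working through the distinct placements yields 3 geometric isomers: Cl both axial; Cl one axial, one equatorial; Cl both equatorial.
Each arrangement has an internal mirror plane or centre of symmetry, so none is chiral.

3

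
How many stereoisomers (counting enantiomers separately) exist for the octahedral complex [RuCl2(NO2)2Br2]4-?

6

The distinct arrangements are (5 in all): Cl trans, NO2 trans, Br trans; Cl cis, NO2 cis, Br trans; Cl cis, NO2 trans, Br cis; Cl cis, NO2 cis, Br cis (chiral); Cl trans, NO2 cis, Br cis.
One of these lacks any improper symmetry element and so occurs as an enantiomeric pair, giving 5 + 1 = 6 stereoisomers in total.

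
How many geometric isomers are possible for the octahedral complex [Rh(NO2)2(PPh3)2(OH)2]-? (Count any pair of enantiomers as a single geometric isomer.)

In an octahedral complex each vertex has one trans partner and four cis neighbours.
Working through the distinct placements yields 5 geometric isomers: NO2 trans, PPh3 trans, OH trans; NO2 trans, PPh3 cis, OH cis; NO2 cis, PPh3 trans, OH cis; NO2 cis, PPh3 cis, OH cis (chiral); NO2 cis, PPh3 cis, OH trans.

5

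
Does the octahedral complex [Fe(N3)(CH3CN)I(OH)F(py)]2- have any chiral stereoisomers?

yes

Placing the ligands in turn and identifying arrangements related by rotation or reflection leaves 15 distinct geometric isomers.
Of these, 15 lack any improper symmetry element and so occur as enantiomeric pairs, giving 15 + 15 = 30 stereoisomers in total.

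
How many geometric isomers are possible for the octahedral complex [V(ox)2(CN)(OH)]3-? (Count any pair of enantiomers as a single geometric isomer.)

2

Each ox is bidentate and must span two cis positions.
Working through the distinct placements yields 2 geometric isomers: CN and OH mutually trans; CN and OH mutually cis (chiral).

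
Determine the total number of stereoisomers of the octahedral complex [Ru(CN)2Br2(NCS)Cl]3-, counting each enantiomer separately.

8

Systematic placement gives 6 geometric isomers: CN trans, Br trans; CN cis, Br trans; CN cis, Br cis (3 arrangements, 2 chiral); CN trans, Br cis.
Of these, 2 lack any improper symmetry element and so occur as enantiomeric pairs, giving 6 + 2 = 8 stereoisomers in total.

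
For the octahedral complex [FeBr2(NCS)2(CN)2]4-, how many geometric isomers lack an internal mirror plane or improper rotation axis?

The six octahedral sites form three mutually perpendicular trans pairs.
The distinct arrangements are (5 in all): Br trans, NCS trans, CN trans; Br trans, NCS cis, CN cis; Br cis, NCS trans, CN cis; Br cis, NCS cis, CN cis (chiral); Br cis, NCS cis, CN trans.
One of these lacks any improper symmetry element and so occurs as an enantiomeric pair, giving 5 + 1 = 6 stereoisomers in total.

1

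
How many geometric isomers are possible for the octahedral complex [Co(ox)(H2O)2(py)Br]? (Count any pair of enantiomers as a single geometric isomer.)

The six octahedral sites form three mutually perpendicular trans pairs.
Each ox is bidentate and must span two cis positions.
The distinct arrangements are (4 in all): H2O cis (3 arrangements, 2 chiral); H2O trans.

4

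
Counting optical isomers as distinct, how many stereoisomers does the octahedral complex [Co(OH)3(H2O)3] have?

In an octahedral complex each vertex has one trans partner and four cis neighbours.
Systematic placement gives 2 geometric isomers: OH mer; OH fac.
Each arrangement has an internal mirror plane or centre of symmetry, so none is chiral.

2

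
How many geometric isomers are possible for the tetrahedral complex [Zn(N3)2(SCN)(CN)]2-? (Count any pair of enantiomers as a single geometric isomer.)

In a tetrahedral complex all four positions are equivalent and every pair of ligands is adjacent — there is no cis/trans distinction.
Only one geometric arrangement is possible.

1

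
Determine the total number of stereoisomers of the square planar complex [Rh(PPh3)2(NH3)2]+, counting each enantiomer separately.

2

A square has two trans pairs of vertices; adjacent vertices are cis.
Working through the distinct placements yields 2 geometric isomers: PPh3 cis; PPh3 trans.
Each arrangement has an internal mirror plane or centre of symmetry, so none is chiral.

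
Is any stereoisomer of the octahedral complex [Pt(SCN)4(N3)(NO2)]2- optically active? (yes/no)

no

The six octahedral sites form three mutually perpendicular trans pairs.
Systematic placement gives 2 geometric isomers: N3 and NO2 mutually trans; N3 and NO2 mutually cis.
Each arrangement has an internal mirror plane or centre of symmetry, so none is chiral.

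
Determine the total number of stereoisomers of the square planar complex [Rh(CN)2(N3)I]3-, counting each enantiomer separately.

2

The distinct arrangements are (2 in all): CN cis; CN trans.
Each arrangement has an internal mirror plane or centre of symmetry, so none is chiral.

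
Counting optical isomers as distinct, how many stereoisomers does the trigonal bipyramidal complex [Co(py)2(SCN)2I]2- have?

6

In a trigonal bipyramid the two axial positions differ from the three equatorial ones.
Placing the ligands in turn and identifying arrangements related by rotation or reflection leaves 5 distinct geometric isomers.
One of these lacks any improper symmetry element and so occurs as an enantiomeric pair, giving 5 + 1 = 6 stereoisomers in total.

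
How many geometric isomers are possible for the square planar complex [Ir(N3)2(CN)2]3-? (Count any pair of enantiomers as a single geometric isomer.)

2

A square has two trans pairs of vertices; adjacent vertices are cis.
Systematic placement gives 2 geometric isomers: N3 cis; N3 trans.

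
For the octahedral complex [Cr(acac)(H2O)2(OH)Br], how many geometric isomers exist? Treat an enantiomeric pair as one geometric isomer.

The six octahedral sites form three mutually perpendicular trans pairs.
Each acac is bidentate and must span two cis positions.
Working through the distinct placements yields 4 geometric isomers: H2O cis (3 arrangements, 2 chiral); H2O trans.

4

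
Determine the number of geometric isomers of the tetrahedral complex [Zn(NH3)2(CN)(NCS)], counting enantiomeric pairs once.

All four vertices of a tetrahedron are equivalent and mutually adjacent, so cis/trans isomerism cannot arise.
Only one geometric arrangement is possible.

1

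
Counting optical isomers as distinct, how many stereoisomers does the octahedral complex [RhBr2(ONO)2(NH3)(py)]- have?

In an octahedral complex each vertex has one trans partner and four cis neighbours.
There are 6 geometric isomers: Br trans, ONO cis; Br trans, ONO trans; Br cis, ONO cis (3 arrangements, 2 chiral); Br cis, ONO trans.
Of these, 2 lack any improper symmetry element and so occur as enantiomeric pairs, giving 6 + 2 = 8 stereoisomers in total.

8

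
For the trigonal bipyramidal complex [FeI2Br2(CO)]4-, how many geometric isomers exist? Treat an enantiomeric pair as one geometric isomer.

5

A trigonal bipyramid has two axial and three equatorial sites, which are chemically inequivalent.
Exhaustive case analysis gives 5 geometric isomers.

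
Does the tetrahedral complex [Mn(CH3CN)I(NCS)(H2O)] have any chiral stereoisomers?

yes

All four vertices of a tetrahedron are equivalent and mutually adjacent, so cis/trans isomerism cannot arise.
Only one geometric arrangement is possible; it has no improper symmetry element, so it exists as a pair of enantiomers (2 stereoisomers).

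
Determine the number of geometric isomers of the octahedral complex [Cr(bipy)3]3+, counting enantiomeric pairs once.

An octahedron has six vertices in three trans pairs; every non-trans pair is cis.
Each bipy is bidentate and must span two cis positions.
Only one geometric arrangement is possible; it has no improper symmetry element, so it exists as a pair of enantiomers (2 stereoisomers).

1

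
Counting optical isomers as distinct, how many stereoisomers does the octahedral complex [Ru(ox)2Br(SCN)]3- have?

3

Each ox is bidentate and must span two cis positions.
There are 2 geometric isomers: Br and SCN mutually trans; Br and SCN mutually cis (chiral).
One of these lacks any improper symmetry element and so occurs as an enantiomeric pair, giving 2 + 1 = 3 stereoisomers in total.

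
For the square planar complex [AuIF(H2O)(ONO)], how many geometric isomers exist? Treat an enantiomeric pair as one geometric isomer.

In a square planar complex each vertex has one trans partner and two cis neighbours.
The distinct arrangements are (3 in all): (F/I trans, H2O/ONO trans); (F/ONO trans, H2O/I trans); (F/H2O trans, I/ONO trans).

3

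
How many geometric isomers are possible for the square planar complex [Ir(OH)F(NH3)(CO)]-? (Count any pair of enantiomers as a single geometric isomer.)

3

Working through the distinct placements yields 3 geometric isomers: (CO/NH3 trans, F/OH trans); (CO/OH trans, F/NH3 trans); (CO/F trans, NH3/OH trans).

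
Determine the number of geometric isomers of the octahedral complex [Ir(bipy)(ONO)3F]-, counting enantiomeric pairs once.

2

The six octahedral sites form three mutually perpendicular trans pairs.
Each bipy is bidentate and must span two cis positions.
There are 2 geometric isomers: ONO fac; ONO mer.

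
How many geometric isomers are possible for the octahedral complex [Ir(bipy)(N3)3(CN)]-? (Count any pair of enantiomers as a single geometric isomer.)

2

Each bipy is bidentate and must span two cis positions.
Working through the distinct placements yields 2 geometric isomers: N3 fac; N3 mer.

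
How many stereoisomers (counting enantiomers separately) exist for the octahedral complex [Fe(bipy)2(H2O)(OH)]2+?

3

In an octahedral complex each vertex has one trans partner and four cis neighbours.
Each bipy is bidentate and must span two cis positions.
Systematic placement gives 2 geometric isomers: H2O and OH mutually trans; H2O and OH mutually cis (chiral).
One of these lacks any improper symmetry element and so occurs as an enantiomeric pair, giving 2 + 1 = 3 stereoisomers in total.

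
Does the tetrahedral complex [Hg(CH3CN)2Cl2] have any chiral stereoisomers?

Only one geometric arrangement is possible.

no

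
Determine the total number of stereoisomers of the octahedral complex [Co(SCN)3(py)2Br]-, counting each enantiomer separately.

In an octahedral complex each vertex has one trans partner and four cis neighbours.
Systematic placement gives 3 geometric isomers: SCN mer, py trans; SCN fac, py cis; SCN mer, py cis.
Each arrangement has an internal mirror plane or centre of symmetry, so none is chiral.

3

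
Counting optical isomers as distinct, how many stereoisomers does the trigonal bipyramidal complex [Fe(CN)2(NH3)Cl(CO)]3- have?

10

In a trigonal bipyramid the two axial positions differ from the three equatorial ones.
Systematic enumeration (placing each ligand type in turn and discarding arrangements equivalent by rotation or reflection) gives 7 geometric isomers.
Of these, 3 lack any improper symmetry element and so occur as enantiomeric pairs, giving 7 + 3 = 10 stereoisomers in total.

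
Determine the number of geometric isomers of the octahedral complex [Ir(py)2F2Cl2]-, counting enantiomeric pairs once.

An octahedron has six vertices in three trans pairs; every non-trans pair is cis.
There are 5 geometric isomers: py trans, F trans, Cl trans; py cis, F cis, Cl trans; py trans, F cis, Cl cis; py cis, F cis, Cl cis (chiral); py cis, F trans, Cl cis.

5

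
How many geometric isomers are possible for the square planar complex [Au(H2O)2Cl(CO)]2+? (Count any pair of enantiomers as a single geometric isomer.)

The distinct arrangements are (2 in all): H2O cis; H2O trans.

2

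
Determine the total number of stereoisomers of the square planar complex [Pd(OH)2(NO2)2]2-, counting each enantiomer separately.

There are 2 geometric isomers: OH cis; OH trans.
Each arrangement has an internal mirror plane or centre of symmetry, so none is chiral.

2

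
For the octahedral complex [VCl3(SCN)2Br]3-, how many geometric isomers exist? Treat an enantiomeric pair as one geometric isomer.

An octahedron has six vertices in three trans pairs; every non-trans pair is cis.
Systematic placement gives 3 geometric isomers: Cl mer, SCN trans; Cl fac, SCN cis; Cl mer, SCN cis.

3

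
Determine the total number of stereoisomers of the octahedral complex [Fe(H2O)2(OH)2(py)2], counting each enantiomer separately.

The six octahedral sites form three mutually perpendicular trans pairs.
The distinct arrangements are (5 in all): H2O trans, OH trans, py trans; H2O trans, OH cis, py cis; H2O cis, OH cis, py trans; H2O cis, OH cis, py cis (chiral); H2O cis, OH trans, py cis.
One of these lacks any improper symmetry element and so occurs as an enantiomeric pair, giving 5 + 1 = 6 stereoisomers in total.

6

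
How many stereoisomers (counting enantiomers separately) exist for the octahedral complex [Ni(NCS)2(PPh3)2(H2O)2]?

6

Systematic placement gives 5 geometric isomers: NCS trans, PPh3 trans, H2O trans; NCS cis, PPh3 cis, H2O trans; NCS cis, PPh3 trans, H2O cis; NCS cis, PPh3 cis, H2O cis (chiral); NCS trans, PPh3 cis, H2O cis.
One of these lacks any improper symmetry element and so occurs as an enantiomeric pair, giving 5 + 1 = 6 stereoisomers in total.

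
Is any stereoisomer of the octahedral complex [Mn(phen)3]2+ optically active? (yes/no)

In an octahedral complex each vertex has one trans partner and four cis neighbours.
Each phen is bidentate and must span two cis positions.
Only one geometric arrangement is possible; it has no improper symmetry element, so it exists as a pair of enantiomers (2 stereoisomers).

yes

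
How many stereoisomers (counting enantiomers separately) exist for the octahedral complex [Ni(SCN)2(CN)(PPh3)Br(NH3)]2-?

15

An octahedron has six vertices in three trans pairs; every non-trans pair is cis.
Exhaustive case analysis gives 9 geometric isomers.
Of these, 6 lack any improper symmetry element and so occur as enantiomeric pairs, giving 9 + 6 = 15 stereoisomers in total.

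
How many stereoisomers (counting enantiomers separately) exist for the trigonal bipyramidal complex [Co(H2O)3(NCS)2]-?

A trigonal bipyramid has two axial and three equatorial sites, which are chemically inequivalent.
The distinct arrangements are (3 in all): NCS both equatorial; NCS one axial, one equatorial; NCS both axial.
Each arrangement has an internal mirror plane or centre of symmetry, so none is chiral.

3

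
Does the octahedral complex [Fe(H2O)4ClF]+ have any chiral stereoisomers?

no

The six octahedral sites form three mutually perpendicular trans pairs.
Systematic placement gives 2 geometric isomers: Cl and F mutually trans; Cl and F mutually cis.
Each arrangement has an internal mirror plane or centre of symmetry, so none is chiral.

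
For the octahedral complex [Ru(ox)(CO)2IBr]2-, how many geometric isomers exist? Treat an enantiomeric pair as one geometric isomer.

4

The six octahedral sites form three mutually perpendicular trans pairs.
Each ox is bidentate and must span two cis positions.
The distinct arrangements are (4 in all): CO cis (3 arrangements, 2 chiral); CO trans.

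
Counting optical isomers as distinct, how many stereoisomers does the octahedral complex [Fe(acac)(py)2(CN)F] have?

Each acac is bidentate and must span two cis positions.
Systematic placement gives 4 geometric isomers: py cis (3 arrangements, 2 chiral); py trans.
Of these, 2 lack any improper symmetry element and so occur as enantiomeric pairs, giving 4 + 2 = 6 stereoisomers in total.

6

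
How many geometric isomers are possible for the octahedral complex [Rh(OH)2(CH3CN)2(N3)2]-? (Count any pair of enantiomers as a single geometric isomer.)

In an octahedral complex each vertex has one trans partner and four cis neighbours.
The distinct arrangements are (5 in all): OH trans, CH3CN trans, N3 trans; OH cis, CH3CN trans, N3 cis; OH trans, CH3CN cis, N3 cis; OH cis, CH3CN cis, N3 cis (chiral); OH cis, CH3CN cis, N3 trans.

5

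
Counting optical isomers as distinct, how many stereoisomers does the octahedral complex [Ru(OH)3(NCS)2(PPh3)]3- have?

3

The distinct arrangements are (3 in all): OH mer, NCS trans; OH fac, NCS cis; OH mer, NCS cis.
Each arrangement has an internal mirror plane or centre of symmetry, so none is chiral.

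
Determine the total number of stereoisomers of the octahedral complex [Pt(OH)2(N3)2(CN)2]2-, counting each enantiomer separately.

The six octahedral sites form three mutually perpendicular trans pairs.
Systematic placement gives 5 geometric isomers: OH trans, N3 trans, CN trans; OH cis, N3 cis, CN trans; OH trans, N3 cis, CN cis; OH cis, N3 cis, CN cis (chiral); OH cis, N3 trans, CN cis.
One of these lacks any improper symmetry element and so occurs as an enantiomeric pair, giving 5 + 1 = 6 stereoisomers in total.

6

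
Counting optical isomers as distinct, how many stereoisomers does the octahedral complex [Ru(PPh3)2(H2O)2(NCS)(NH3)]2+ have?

There are 6 geometric isomers: PPh3 trans, H2O trans; PPh3 cis, H2O trans; PPh3 trans, H2O cis; PPh3 cis, H2O cis (3 arrangements, 2 chiral).
Of these, 2 lack any improper symmetry element and so occur as enantiomeric pairs, giving 6 + 2 = 8 stereoisomers in total.

8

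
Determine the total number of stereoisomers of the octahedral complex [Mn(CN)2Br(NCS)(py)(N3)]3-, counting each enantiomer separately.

15

An octahedron has six vertices in three trans pairs; every non-trans pair is cis.
Systematic enumeration (placing each ligand type in turn and discarding arrangements equivalent by rotation or reflection) gives 9 geometric isomers.
Of these, 6 lack any improper symmetry element and so occur as enantiomeric pairs, giving 9 + 6 = 15 stereoisomers in total.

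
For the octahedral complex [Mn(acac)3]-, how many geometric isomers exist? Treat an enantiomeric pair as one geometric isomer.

Each acac is bidentate and must span two cis positions.
Only one geometric arrangement is possible; it has no improper symmetry element, so it exists as a pair of enantiomers (2 stereoisomers).

1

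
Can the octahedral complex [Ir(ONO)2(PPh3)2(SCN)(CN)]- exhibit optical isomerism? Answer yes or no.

yes

Working through the distinct placements yields 6 geometric isomers: ONO cis, PPh3 cis (3 arrangements, 2 chiral); ONO cis, PPh3 trans; ONO trans, PPh3 cis; ONO trans, PPh3 trans.
Of these, 2 lack any improper symmetry element and so occur as enantiomeric pairs, giving 6 + 2 = 8 stereoisomers in total.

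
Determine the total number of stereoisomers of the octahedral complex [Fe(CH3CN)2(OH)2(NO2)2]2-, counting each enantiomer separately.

In an octahedral complex each vertex has one trans partner and four cis neighbours.
Working through the distinct placements yields 5 geometric isomers: CH3CN trans, OH trans, NO2 trans; CH3CN trans, OH cis, NO2 cis; CH3CN cis, OH trans, NO2 cis; CH3CN cis, OH cis, NO2 cis (chiral); CH3CN cis, OH cis, NO2 trans.
One of these lacks any improper symmetry element and so occurs as an enantiomeric pair, giving 5 + 1 = 6 stereoisomers in total.

6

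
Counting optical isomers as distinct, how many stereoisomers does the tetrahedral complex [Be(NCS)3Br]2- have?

1

In a tetrahedral complex all four positions are equivalent and every pair of ligands is adjacent — there is no cis/trans distinction.
Only one geometric arrangement is possible.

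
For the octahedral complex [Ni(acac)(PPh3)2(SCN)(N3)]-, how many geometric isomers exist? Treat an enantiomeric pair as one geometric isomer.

4

Each acac is bidentate and must span two cis positions.
There are 4 geometric isomers: PPh3 cis (3 arrangements, 2 chiral); PPh3 trans.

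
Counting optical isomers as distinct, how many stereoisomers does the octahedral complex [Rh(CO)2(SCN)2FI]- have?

In an octahedral complex each vertex has one trans partner and four cis neighbours.
Working through the distinct placements yields 6 geometric isomers: CO trans, SCN trans; CO trans, SCN cis; CO cis, SCN trans; CO cis, SCN cis (3 arrangements, 2 chiral).
Of these, 2 lack any improper symmetry element and so occur as enantiomeric pairs, giving 6 + 2 = 8 stereoisomers in total.

8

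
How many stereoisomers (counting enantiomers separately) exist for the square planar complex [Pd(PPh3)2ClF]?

2

The distinct arrangements are (2 in all): PPh3 cis; PPh3 trans.
Each arrangement has an internal mirror plane or centre of symmetry, so none is chiral.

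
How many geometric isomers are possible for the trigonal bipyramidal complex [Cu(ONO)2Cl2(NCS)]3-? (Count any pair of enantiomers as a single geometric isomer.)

5

A trigonal bipyramid has two axial and three equatorial sites, which are chemically inequivalent.
Exhaustive case analysis gives 5 geometric isomers.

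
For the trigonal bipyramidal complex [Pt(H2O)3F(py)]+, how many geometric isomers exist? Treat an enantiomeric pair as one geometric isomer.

A trigonal bipyramid has two axial and three equatorial sites, which are chemically inequivalent.
Systematic placement gives 4 geometric isomers: F axial, py equatorial; F axial, py axial; F equatorial, py equatorial; F equatorial, py axial.

4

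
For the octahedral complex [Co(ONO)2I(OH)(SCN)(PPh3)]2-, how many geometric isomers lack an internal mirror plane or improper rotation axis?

Systematic enumeration (placing each ligand type in turn and discarding arrangements equivalent by rotation or reflection) gives 9 geometric isomers.
Of these, 6 lack any improper symmetry element and so occur as enantiomeric pairs, giving 9 + 6 = 15 stereoisomers in total.

6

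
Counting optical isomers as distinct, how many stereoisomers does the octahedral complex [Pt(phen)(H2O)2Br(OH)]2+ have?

6

In an octahedral complex each vertex has one trans partner and four cis neighbours.
Each phen is bidentate and must span two cis positions.
Working through the distinct placements yields 4 geometric isomers: H2O cis (3 arrangements, 2 chiral); H2O trans.
Of these, 2 lack any improper symmetry element and so occur as enantiomeric pairs, giving 4 + 2 = 6 stereoisomers in total.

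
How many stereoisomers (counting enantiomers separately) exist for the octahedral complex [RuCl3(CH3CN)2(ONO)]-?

3

The six octahedral sites form three mutually perpendicular trans pairs.
Systematic placement gives 3 geometric isomers: Cl mer, CH3CN trans; Cl fac, CH3CN cis; Cl mer, CH3CN cis.
Each arrangement has an internal mirror plane or centre of symmetry, so none is chiral.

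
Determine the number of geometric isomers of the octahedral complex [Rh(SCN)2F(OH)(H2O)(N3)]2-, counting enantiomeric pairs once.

In an octahedral complex each vertex has one trans partner and four cis neighbours.
Systematic enumeration (placing each ligand type in turn and discarding arrangements equivalent by rotation or reflection) gives 9 geometric isomers.

9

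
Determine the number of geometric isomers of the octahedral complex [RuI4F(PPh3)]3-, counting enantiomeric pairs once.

2

An octahedron has six vertices in three trans pairs; every non-trans pair is cis.
Systematic placement gives 2 geometric isomers: F and PPh3 mutually cis; F and PPh3 mutually trans.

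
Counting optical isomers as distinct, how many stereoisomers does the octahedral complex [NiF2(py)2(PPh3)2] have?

In an octahedral complex each vertex has one trans partner and four cis neighbours.
The distinct arrangements are (5 in all): F trans, py trans, PPh3 trans; F trans, py cis, PPh3 cis; F cis, py trans, PPh3 cis; F cis, py cis, PPh3 cis (chiral); F cis, py cis, PPh3 trans.
One of these lacks any improper symmetry element and so occurs as an enantiomeric pair, giving 5 + 1 = 6 stereoisomers in total.

6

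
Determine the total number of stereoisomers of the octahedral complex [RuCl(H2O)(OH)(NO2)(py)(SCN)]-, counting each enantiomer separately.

The six octahedral sites form three mutually perpendicular trans pairs.
Placing the ligands in turn and identifying arrangements related by rotation or reflection leaves 15 distinct geometric isomers.
Of these, 15 lack any improper symmetry element and so occur as enantiomeric pairs, giving 15 + 15 = 30 stereoisomers in total.

30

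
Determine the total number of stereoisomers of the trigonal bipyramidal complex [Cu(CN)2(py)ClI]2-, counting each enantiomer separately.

10

A trigonal bipyramid has two axial and three equatorial sites, which are chemically inequivalent.
Systematic enumeration (placing each ligand type in turn and discarding arrangements equivalent by rotation or reflection) gives 7 geometric isomers.
Of these, 3 lack any improper symmetry element and so occur as enantiomeric pairs, giving 7 + 3 = 10 stereoisomers in total.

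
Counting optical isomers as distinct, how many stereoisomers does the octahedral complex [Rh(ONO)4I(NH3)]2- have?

2

In an octahedral complex each vertex has one trans partner and four cis neighbours.
The distinct arrangements are (2 in all): I and NH3 mutually trans; I and NH3 mutually cis.
Each arrangement has an internal mirror plane or centre of symmetry, so none is chiral.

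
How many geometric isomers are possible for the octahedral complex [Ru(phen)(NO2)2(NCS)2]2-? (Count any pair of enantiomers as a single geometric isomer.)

The six octahedral sites form three mutually perpendicular trans pairs.
Each phen is bidentate and must span two cis positions.
Working through the distinct placements yields 3 geometric isomers: NO2 cis, NCS trans; NO2 cis, NCS cis (chiral); NO2 trans, NCS cis.

3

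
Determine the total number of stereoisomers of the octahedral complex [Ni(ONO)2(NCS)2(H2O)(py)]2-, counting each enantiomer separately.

8

The six octahedral sites form three mutually perpendicular trans pairs.
Working through the distinct placements yields 6 geometric isomers: ONO cis, NCS cis (3 arrangements, 2 chiral); ONO trans, NCS cis; ONO cis, NCS trans; ONO trans, NCS trans.
Of these, 2 lack any improper symmetry element and so occur as enantiomeric pairs, giving 6 + 2 = 8 stereoisomers in total.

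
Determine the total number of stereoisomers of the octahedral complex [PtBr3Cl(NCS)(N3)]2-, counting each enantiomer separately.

5

There are 4 geometric isomers: Br mer (3 arrangements); Br fac (chiral).
One of these lacks any improper symmetry element and so occurs as an enantiomeric pair, giving 4 + 1 = 5 stereoisomers in total.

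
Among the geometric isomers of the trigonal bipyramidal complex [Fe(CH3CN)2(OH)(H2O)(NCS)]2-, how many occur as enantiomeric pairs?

In a trigonal bipyramid the two axial positions differ from the three equatorial ones.
Placing the ligands in turn and identifying arrangements related by rotation or reflection leaves 7 distinct geometric isomers.
Of these, 3 lack any improper symmetry element and so occur as enantiomeric pairs, giving 7 + 3 = 10 stereoisomers in total.

3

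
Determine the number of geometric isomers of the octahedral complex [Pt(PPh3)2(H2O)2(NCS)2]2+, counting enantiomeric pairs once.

An octahedron has six vertices in three trans pairs; every non-trans pair is cis.
Systematic placement gives 5 geometric isomers: PPh3 trans, H2O trans, NCS trans; PPh3 cis, H2O trans, NCS cis; PPh3 trans, H2O cis, NCS cis; PPh3 cis, H2O cis, NCS cis (chiral); PPh3 cis, H2O cis, NCS trans.

5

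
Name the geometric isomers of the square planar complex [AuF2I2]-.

A square has two trans pairs of vertices; adjacent vertices are cis.
The distinct arrangements are (2 in all): F cis; F trans.

cis and trans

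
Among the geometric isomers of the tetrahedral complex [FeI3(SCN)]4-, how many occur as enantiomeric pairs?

All four vertices of a tetrahedron are equivalent and mutually adjacent, so cis/trans isomerism cannot arise.
Only one geometric arrangement is possible.

0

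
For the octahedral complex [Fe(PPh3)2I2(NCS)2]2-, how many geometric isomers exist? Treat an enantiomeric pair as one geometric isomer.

5

The six octahedral sites form three mutually perpendicular trans pairs.
Systematic placement gives 5 geometric isomers: PPh3 trans, I trans, NCS trans; PPh3 cis, I trans, NCS cis; PPh3 trans, I cis, NCS cis; PPh3 cis, I cis, NCS cis (chiral); PPh3 cis, I cis, NCS trans.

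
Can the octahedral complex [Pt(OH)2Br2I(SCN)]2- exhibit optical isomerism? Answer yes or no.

An octahedron has six vertices in three trans pairs; every non-trans pair is cis.
Systematic placement gives 6 geometric isomers: OH cis, Br trans; OH trans, Br trans; OH cis, Br cis (3 arrangements, 2 chiral); OH trans, Br cis.
Of these, 2 lack any improper symmetry element and so occur as enantiomeric pairs, giving 6 + 2 = 8 stereoisomers in total.

yes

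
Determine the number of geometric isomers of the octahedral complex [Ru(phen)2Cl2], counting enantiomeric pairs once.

2

Each phen is bidentate and must span two cis positions.
Working through the distinct placements yields 2 geometric isomers: Cl trans; Cl cis (chiral).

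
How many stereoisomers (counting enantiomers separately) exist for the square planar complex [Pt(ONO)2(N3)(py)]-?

2

In a square planar complex each vertex has one trans partner and two cis neighbours.
Working through the distinct placements yields 2 geometric isomers: ONO cis; ONO trans.
Each arrangement has an internal mirror plane or centre of symmetry, so none is chiral.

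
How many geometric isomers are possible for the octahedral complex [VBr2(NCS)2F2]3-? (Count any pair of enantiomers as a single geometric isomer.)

An octahedron has six vertices in three trans pairs; every non-trans pair is cis.
There are 5 geometric isomers: Br trans, NCS trans, F trans; Br trans, NCS cis, F cis; Br cis, NCS trans, F cis; Br cis, NCS cis, F cis (chiral); Br cis, NCS cis, F trans.

5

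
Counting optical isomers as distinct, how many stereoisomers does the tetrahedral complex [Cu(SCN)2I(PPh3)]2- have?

1

All four vertices of a tetrahedron are equivalent and mutually adjacent, so cis/trans isomerism cannot arise.
Only one geometric arrangement is possible.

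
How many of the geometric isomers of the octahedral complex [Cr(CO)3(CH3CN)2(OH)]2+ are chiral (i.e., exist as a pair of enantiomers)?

0

An octahedron has six vertices in three trans pairs; every non-trans pair is cis.
Working through the distinct placements yields 3 geometric isomers: CO mer, CH3CN trans; CO fac, CH3CN cis; CO mer, CH3CN cis.
Each arrangement has an internal mirror plane or centre of symmetry, so none is chiral.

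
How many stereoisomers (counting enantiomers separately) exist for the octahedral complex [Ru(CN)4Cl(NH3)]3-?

2

An octahedron has six vertices in three trans pairs; every non-trans pair is cis.
The distinct arrangements are (2 in all): Cl and NH3 mutually trans; Cl and NH3 mutually cis.
Each arrangement has an internal mirror plane or centre of symmetry, so none is chiral.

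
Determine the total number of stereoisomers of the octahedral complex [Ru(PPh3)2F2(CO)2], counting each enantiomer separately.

An octahedron has six vertices in three trans pairs; every non-trans pair is cis.
There are 5 geometric isomers: PPh3 trans, F trans, CO trans; PPh3 cis, F cis, CO trans; PPh3 trans, F cis, CO cis; PPh3 cis, F cis, CO cis (chiral); PPh3 cis, F trans, CO cis.
One of these lacks any improper symmetry element and so occurs as an enantiomeric pair, giving 5 + 1 = 6 stereoisomers in total.

6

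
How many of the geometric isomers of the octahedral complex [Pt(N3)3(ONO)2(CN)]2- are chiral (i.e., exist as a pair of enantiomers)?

0

In an octahedral complex each vertex has one trans partner and four cis neighbours.
Systematic placement gives 3 geometric isomers: N3 mer, ONO trans; N3 fac, ONO cis; N3 mer, ONO cis.
Each arrangement has an internal mirror plane or centre of symmetry, so none is chiral.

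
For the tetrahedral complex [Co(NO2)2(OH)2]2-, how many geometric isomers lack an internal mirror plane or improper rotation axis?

Only one geometric arrangement is possible.

0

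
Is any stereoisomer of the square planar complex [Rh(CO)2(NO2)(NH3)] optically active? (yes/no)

no

The distinct arrangements are (2 in all): CO cis; CO trans.
Each arrangement has an internal mirror plane or centre of symmetry, so none is chiral.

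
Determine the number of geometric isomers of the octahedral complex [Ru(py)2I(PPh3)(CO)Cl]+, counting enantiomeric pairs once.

In an octahedral complex each vertex has one trans partner and four cis neighbours.
Systematic enumeration (placing each ligand type in turn and discarding arrangements equivalent by rotation or reflection) gives 9 geometric isomers.

9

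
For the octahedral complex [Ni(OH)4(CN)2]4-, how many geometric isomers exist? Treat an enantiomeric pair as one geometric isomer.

2

In an octahedral complex each vertex has one trans partner and four cis neighbours.
Systematic placement gives 2 geometric isomers: CN trans; CN cis.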